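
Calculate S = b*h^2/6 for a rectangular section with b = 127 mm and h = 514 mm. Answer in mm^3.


S = b * h^2 / 6
= 127 * 514^2 / 6
= 127 * 264196 / 6
= 5592148.67 mm^3

5592148.67 mm^3


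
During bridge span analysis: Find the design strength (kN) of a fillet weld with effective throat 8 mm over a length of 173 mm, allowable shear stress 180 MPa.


Strength = throat * length * allowable stress
= 8 * 173 * 180 N
= 249120 N
= 249.12 kN

249.12 kN


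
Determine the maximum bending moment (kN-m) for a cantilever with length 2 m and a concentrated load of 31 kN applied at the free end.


For a cantilever with a point load at the free end:
M_max = P * L = 31 * 2 = 62 kN-m

62 kN-m


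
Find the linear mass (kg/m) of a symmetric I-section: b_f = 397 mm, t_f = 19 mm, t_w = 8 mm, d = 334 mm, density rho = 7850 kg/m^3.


A_flanges = 2 * 397 * 19 = 15086 mm^2
A_web = (334 - 2 * 19) * 8 = 2368 mm^2
A_total = 15086 + 2368 = 17454 mm^2 = 0.017454 m^2
Weight = rho * A = 7850 * 0.017454 = 137.0139 kg/m

137.0139 kg/m


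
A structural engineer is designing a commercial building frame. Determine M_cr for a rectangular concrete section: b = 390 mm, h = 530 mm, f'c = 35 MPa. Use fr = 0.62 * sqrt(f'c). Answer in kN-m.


fr = 0.62 * sqrt(35) = 0.62 * 5.9161 = 3.668 MPa
I = 390 * 530^3 / 12 = 4838502500.0 mm^4
y_t = 265.0 mm
M_cr = fr * I / y_t = 3.668 * 4838502500.0 / 265.0 N-mm
= 66.9716 kN-m

66.9716 kN-m


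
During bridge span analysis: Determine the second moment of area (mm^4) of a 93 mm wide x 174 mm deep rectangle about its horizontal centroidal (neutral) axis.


I = b * h^3 / 12
= 93 * 174^3 / 12
= 93 * 5268024 / 12
= 40827186.0 mm^4

40827186.0 mm^4


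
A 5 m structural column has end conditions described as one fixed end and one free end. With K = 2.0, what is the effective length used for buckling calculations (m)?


L_eff = K * L
= 2.0 * 5
= 10.0 m

10.0 m


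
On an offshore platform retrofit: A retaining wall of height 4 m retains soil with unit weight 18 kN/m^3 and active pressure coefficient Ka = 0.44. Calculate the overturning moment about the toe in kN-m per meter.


Pa = 0.5 * Ka * gamma * H^2
= 0.5 * 0.44 * 18 * 4^2
= 63.36 kN/m
Arm = H / 3 = 4 / 3 = 1.3333 m
Mo = Pa * arm = Pa * H / 3 = 63.36 * 4 / 3 = 84.48 kN-m/m

84.48 kN-m/m


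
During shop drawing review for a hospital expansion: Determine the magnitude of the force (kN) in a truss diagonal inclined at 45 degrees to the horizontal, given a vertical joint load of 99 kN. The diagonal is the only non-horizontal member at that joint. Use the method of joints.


At the joint, only the diagonal has a vertical component, so vertical equilibrium gives:
F * sin(45) = 99
F = 99 / sin(45)
= 99 / 0.707107
= 140.01 kN

140.01 kN


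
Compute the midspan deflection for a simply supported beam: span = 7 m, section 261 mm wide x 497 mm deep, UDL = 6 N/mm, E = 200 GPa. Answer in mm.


I = 261 * 497^3 / 12 = 2670105537.75 mm^4
L = 7000.0 mm, w = 6 N/mm, E = 200000.0 MPa
delta = 5 * w * L^4 / (384 * E * I)
= 5 * 6 * 7000.0^4 / (384 * 200000.0 * 2670105537.75)
= 0.3513 mm

0.3513 mm


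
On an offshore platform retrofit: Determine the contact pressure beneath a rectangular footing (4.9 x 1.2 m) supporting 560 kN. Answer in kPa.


A = 4.9 * 1.2 = 5.88 m^2
q = P / A = 560 / 5.88
= 95.2381 kPa

95.2381 kPa


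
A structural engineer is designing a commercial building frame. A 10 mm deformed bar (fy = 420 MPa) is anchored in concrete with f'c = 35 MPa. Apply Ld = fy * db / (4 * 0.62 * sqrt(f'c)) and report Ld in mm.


Ld = (fy * db) / (4 * 0.62 * sqrt(f'c))
= (420 * 10) / (4 * 0.62 * sqrt(35))
= 4200 / 14.6719
= 286.26 mm

286.26 mm


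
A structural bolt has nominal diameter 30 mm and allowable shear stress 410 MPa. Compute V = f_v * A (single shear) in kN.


A = pi * d^2 / 4 = pi * 30^2 / 4 = 706.8583 mm^2
V = f_v * A / 1000 = 410 * 706.8583 / 1000
= 289.8119 kN

289.8119 kN


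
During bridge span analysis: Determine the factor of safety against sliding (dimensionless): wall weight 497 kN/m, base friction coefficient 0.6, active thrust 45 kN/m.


Resisting force = mu * W = 0.6 * 497 = 298.2 kN/m
FOS = Resisting / Driving = 298.2 / 45
= 6.6267 (dimensionless)

6.6267 (dimensionless)


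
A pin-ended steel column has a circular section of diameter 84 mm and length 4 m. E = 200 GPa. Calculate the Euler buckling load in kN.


I = pi * d^4 / 64 = 2443920.32 mm^4
L = 4000.0 mm
P_cr = pi^2 * E * I / L^2
= 9.8696 * 200000.0 * 2443920.32 / 4000.0^2
= 301506.58 N = 301.5066 kN

301.5066 kN


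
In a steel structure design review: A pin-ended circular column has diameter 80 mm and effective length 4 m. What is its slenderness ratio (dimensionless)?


Radius of gyration r = d / 4 = 80 / 4 = 20.0 mm
L_eff = 4000.0 mm
Slenderness ratio = L / r = 4000.0 / 20.0 = 200.0 (dimensionless)

200.0 (dimensionless)


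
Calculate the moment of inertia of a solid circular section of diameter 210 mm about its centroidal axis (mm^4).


r = d / 2 = 210 / 2 = 105.0 mm
I = pi * r^4 / 4 = pi * 105.0^4 / 4
= 95465637.63 mm^4

95465637.63 mm^4


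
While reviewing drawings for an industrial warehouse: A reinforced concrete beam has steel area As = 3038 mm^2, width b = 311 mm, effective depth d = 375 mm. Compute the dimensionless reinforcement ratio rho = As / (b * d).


rho = As / (b * d)
= 3038 / (311 * 375)
= 3038 / 116625
= 0.026049 (dimensionless)

0.026049 (dimensionless)


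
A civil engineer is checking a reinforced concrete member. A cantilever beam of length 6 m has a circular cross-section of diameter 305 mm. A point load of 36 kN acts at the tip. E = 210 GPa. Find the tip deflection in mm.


I = pi * d^4 / 64 = pi * 305^4 / 64 = 424785081.72 mm^4
L = 6000.0 mm, P = 36000.0 N, E = 210000.0 MPa
delta = P * L^3 / (3 * E * I)
= 36000.0 * 6000.0^3 / (3 * 210000.0 * 424785081.72)
= 29.0567 mm

29.0567 mm


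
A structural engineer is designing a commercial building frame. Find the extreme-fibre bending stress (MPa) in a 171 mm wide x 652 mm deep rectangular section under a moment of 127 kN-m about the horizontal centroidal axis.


I = b * h^3 / 12 = 171 * 652^3 / 12 = 3949641264.0 mm^4
y = h / 2 = 652 / 2 = 326.0 mm
M = 127 kN-m = 127000000.0 N-mm
sigma = M * y / I = 127000000.0 * 326.0 / 3949641264.0
= 10.48 MPa

10.48 MPa


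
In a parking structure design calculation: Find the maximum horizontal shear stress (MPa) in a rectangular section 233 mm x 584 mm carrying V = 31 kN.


A = b * h = 233 * 584 = 136072 mm^2
V = 31 kN = 31000.0 N
tau_max = 1.5 * V / A = 1.5 * 31000.0 / 136072
= 0.3417 MPa

0.3417 MPa


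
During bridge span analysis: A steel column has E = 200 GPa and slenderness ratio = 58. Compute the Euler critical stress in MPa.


sigma_cr = pi^2 * E / lambda^2
= 9.8696 * 200000.0 / 58^2
= 9.8696 * 200000.0 / 3364
= 586.7779 MPa

586.7779 MPa


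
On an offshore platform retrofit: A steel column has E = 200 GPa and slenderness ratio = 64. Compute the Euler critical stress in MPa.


sigma_cr = pi^2 * E / lambda^2
= 9.8696 * 200000.0 / 64^2
= 9.8696 * 200000.0 / 4096
= 481.9143 MPa

481.9143 MPa


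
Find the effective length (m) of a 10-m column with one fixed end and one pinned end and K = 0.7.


L_eff = K * L
= 0.7 * 10
= 7.0 m

7.0 m


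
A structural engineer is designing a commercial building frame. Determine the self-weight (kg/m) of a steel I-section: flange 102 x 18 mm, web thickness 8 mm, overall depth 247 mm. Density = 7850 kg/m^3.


A_flanges = 2 * 102 * 18 = 3672 mm^2
A_web = (247 - 2 * 18) * 8 = 1688 mm^2
A_total = 3672 + 1688 = 5360 mm^2 = 0.005360 m^2
Weight = rho * A = 7850 * 0.005360 = 42.076 kg/m

42.076 kg/m


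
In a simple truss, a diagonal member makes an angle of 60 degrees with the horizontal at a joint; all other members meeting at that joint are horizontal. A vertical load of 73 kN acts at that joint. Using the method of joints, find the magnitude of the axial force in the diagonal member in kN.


At the joint, only the diagonal has a vertical component, so vertical equilibrium gives:
F * sin(60) = 73
F = 73 / sin(60)
= 73 / 0.866025
= 84.29 kN

84.29 kN


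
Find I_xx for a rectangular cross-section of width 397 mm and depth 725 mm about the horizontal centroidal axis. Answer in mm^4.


I = b * h^3 / 12
= 397 * 725^3 / 12
= 397 * 381078125 / 12
= 12607334635.42 mm^4

12607334635.42 mm^4


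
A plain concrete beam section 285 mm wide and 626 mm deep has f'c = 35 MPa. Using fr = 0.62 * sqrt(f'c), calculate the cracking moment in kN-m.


fr = 0.62 * sqrt(35) = 0.62 * 5.9161 = 3.668 MPa
I = 285 * 626^3 / 12 = 5826216430.0 mm^4
y_t = 313.0 mm
M_cr = fr * I / y_t = 3.668 * 5826216430.0 / 313.0 N-mm
= 68.276 kN-m

68.276 kN-m


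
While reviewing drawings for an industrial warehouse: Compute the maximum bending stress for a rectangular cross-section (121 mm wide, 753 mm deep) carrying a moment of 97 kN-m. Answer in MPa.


I = b * h^3 / 12 = 121 * 753^3 / 12 = 4305157584.75 mm^4
y = h / 2 = 753 / 2 = 376.5 mm
M = 97 kN-m = 97000000.0 N-mm
sigma = M * y / I = 97000000.0 * 376.5 / 4305157584.75
= 8.48 MPa

8.48 MPa


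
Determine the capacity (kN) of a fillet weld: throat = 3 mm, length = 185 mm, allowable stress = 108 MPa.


Strength = throat * length * allowable stress
= 3 * 185 * 108 N
= 59940 N
= 59.94 kN

59.94 kN


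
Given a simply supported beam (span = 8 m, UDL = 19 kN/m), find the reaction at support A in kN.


Total load = w * L = 19 * 8 = 152 kN
By symmetry, each reaction R = total / 2 = 152 / 2 = 76.0 kN

76.0 kN


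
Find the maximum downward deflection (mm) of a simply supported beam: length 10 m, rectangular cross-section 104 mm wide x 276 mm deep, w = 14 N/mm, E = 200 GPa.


I = 104 * 276^3 / 12 = 182212992.0 mm^4
L = 10000.0 mm, w = 14 N/mm, E = 200000.0 MPa
delta = 5 * w * L^4 / (384 * E * I)
= 5 * 14 * 10000.0^4 / (384 * 200000.0 * 182212992.0)
= 50.0216 mm

50.0216 mm


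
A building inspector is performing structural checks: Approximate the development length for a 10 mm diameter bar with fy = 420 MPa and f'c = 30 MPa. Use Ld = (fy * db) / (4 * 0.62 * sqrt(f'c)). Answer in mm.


Ld = (fy * db) / (4 * 0.62 * sqrt(f'c))
= (420 * 10) / (4 * 0.62 * sqrt(30))
= 4200 / 13.5835
= 309.2 mm

309.2 mm


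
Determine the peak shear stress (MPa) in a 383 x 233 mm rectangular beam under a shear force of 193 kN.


A = b * h = 383 * 233 = 89239 mm^2
V = 193 kN = 193000.0 N
tau_max = 1.5 * V / A = 1.5 * 193000.0 / 89239
= 3.2441 MPa

3.2441 MPa


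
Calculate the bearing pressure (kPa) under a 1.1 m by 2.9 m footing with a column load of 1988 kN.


A = 1.1 * 2.9 = 3.19 m^2
q = P / A = 1988 / 3.19
= 623.1975 kPa

623.1975 kPa


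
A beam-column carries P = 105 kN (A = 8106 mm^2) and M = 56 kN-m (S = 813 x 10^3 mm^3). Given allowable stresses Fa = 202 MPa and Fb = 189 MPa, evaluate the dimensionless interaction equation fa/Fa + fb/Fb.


f_a = P / A = 105000.0 / 8106 = 12.9534 MPa
f_b = M / S = 56000000.0 / 813000.0 = 68.8807 MPa
Ratio = f_a / Fa + f_b / Fb
= 12.9534 / 202 + 68.8807 / 189
= 0.4286 (dimensionless)

0.4286 (dimensionless)


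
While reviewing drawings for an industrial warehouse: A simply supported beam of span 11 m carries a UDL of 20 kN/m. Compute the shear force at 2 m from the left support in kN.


R_A = w * L / 2 = 20 * 11 / 2 = 110.0 kN
V(x) = R_A - w * x = 110.0 - 20 * 2
= 70.0 kN

70.0 kN


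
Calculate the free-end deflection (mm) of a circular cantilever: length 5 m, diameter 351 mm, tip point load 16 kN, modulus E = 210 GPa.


I = pi * d^4 / 64 = pi * 351^4 / 64 = 745072208.91 mm^4
L = 5000.0 mm, P = 16000.0 N, E = 210000.0 MPa
delta = P * L^3 / (3 * E * I)
= 16000.0 * 5000.0^3 / (3 * 210000.0 * 745072208.91)
= 4.2608 mm

4.2608 mm


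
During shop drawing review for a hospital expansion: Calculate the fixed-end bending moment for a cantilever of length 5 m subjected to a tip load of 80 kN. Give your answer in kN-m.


For a cantilever with a point load at the free end:
M_max = P * L = 80 * 5 = 400 kN-m

400 kN-m


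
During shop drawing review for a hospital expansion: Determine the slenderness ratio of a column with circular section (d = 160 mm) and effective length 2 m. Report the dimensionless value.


Radius of gyration r = d / 4 = 160 / 4 = 40.0 mm
L_eff = 2000.0 mm
Slenderness ratio = L / r = 2000.0 / 40.0 = 50.0 (dimensionless)

50.0 (dimensionless)


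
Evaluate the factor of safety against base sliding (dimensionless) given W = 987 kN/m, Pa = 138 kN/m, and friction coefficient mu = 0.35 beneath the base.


Resisting force = mu * W = 0.35 * 987 = 345.45 kN/m
FOS = Resisting / Driving = 345.45 / 138
= 2.5033 (dimensionless)

2.5033 (dimensionless)


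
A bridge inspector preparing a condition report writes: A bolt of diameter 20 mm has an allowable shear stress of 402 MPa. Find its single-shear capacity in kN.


A = pi * d^2 / 4 = pi * 20^2 / 4 = 314.1593 mm^2
V = f_v * A / 1000 = 402 * 314.1593 / 1000
= 126.292 kN

126.292 kN


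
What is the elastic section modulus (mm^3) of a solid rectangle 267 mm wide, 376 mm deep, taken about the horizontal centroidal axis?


S = b * h^2 / 6
= 267 * 376^2 / 6
= 267 * 141376 / 6
= 6291232.0 mm^3

6291232.0 mm^3


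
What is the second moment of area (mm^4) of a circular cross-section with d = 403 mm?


r = d / 2 = 403 / 2 = 201.5 mm
I = pi * r^4 / 4 = pi * 201.5^4 / 4
= 1294762412.84 mm^4

1294762412.84 mm^4


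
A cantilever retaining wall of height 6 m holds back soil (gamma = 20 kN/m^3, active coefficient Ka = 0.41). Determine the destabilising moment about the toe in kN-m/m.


Pa = 0.5 * Ka * gamma * H^2
= 0.5 * 0.41 * 20 * 6^2
= 147.6 kN/m
Arm = H / 3 = 6 / 3 = 2.0 m
Mo = Pa * arm = Pa * H / 3 = 147.6 * 6 / 3 = 295.2 kN-m/m

295.2 kN-m/m


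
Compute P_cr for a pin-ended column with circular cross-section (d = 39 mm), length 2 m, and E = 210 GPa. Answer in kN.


I = pi * d^4 / 64 = 113560.77 mm^4
L = 2000.0 mm
P_cr = pi^2 * E * I / L^2
= 9.8696 * 210000.0 * 113560.77 / 2000.0^2
= 58841.99 N = 58.842 kN

58.842 kN


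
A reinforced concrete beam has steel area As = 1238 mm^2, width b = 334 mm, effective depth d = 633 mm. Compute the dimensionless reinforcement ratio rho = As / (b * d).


rho = As / (b * d)
= 1238 / (334 * 633)
= 1238 / 211422
= 0.005856 (dimensionless)

0.005856 (dimensionless)


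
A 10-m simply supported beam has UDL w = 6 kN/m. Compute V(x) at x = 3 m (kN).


R_A = w * L / 2 = 6 * 10 / 2 = 30.0 kN
V(x) = R_A - w * x = 30.0 - 6 * 3
= 12.0 kN

12.0 kN


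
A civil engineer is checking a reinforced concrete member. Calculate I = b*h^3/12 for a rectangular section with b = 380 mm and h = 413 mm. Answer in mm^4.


I = b * h^3 / 12
= 380 * 413^3 / 12
= 380 * 70444997 / 12
= 2230758238.33 mm^4

2230758238.33 mm^4


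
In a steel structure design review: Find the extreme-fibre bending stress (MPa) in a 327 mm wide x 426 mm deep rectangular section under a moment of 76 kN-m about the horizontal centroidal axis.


I = b * h^3 / 12 = 327 * 426^3 / 12 = 2106664146.0 mm^4
y = h / 2 = 426 / 2 = 213.0 mm
M = 76 kN-m = 76000000.0 N-mm
sigma = M * y / I = 76000000.0 * 213.0 / 2106664146.0
= 7.68 MPa

7.68 MPa


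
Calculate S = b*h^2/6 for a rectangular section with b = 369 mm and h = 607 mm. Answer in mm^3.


S = b * h^2 / 6
= 369 * 607^2 / 6
= 369 * 368449 / 6
= 22659613.5 mm^3

22659613.5 mm^3


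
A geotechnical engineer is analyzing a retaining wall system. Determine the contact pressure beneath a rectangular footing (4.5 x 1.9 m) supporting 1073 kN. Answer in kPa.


A = 4.5 * 1.9 = 8.55 m^2
q = P / A = 1073 / 8.55
= 125.4971 kPa

125.4971 kPa


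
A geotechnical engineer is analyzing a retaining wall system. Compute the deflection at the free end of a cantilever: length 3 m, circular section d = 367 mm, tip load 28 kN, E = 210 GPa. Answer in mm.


I = pi * d^4 / 64 = pi * 367^4 / 64 = 890500475.54 mm^4
L = 3000.0 mm, P = 28000.0 N, E = 210000.0 MPa
delta = P * L^3 / (3 * E * I)
= 28000.0 * 3000.0^3 / (3 * 210000.0 * 890500475.54)
= 1.3476 mm

1.3476 mm


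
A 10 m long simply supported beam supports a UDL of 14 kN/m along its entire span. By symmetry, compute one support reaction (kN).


Total load = w * L = 14 * 10 = 140 kN
By symmetry, each reaction R = total / 2 = 140 / 2 = 70.0 kN

70.0 kN


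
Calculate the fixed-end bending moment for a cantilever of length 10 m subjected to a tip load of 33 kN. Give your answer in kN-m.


For a cantilever with a point load at the free end:
M_max = P * L = 33 * 10 = 330 kN-m

330 kN-m


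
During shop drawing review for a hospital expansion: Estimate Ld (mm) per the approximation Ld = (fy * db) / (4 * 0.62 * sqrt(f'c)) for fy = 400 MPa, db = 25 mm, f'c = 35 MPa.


Ld = (fy * db) / (4 * 0.62 * sqrt(f'c))
= (400 * 25) / (4 * 0.62 * sqrt(35))
= 10000 / 14.6719
= 681.58 mm

681.58 mm


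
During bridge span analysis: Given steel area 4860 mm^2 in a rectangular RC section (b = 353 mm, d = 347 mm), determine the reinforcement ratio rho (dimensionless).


rho = As / (b * d)
= 4860 / (353 * 347)
= 4860 / 122491
= 0.039676 (dimensionless)

0.039676 (dimensionless)


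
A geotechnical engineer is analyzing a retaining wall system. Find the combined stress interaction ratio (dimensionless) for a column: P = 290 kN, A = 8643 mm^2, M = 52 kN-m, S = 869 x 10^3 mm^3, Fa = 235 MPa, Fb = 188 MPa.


f_a = P / A = 290000.0 / 8643 = 33.5532 MPa
f_b = M / S = 52000000.0 / 869000.0 = 59.8389 MPa
Ratio = f_a / Fa + f_b / Fb
= 33.5532 / 235 + 59.8389 / 188
= 0.4611 (dimensionless)

0.4611 (dimensionless)


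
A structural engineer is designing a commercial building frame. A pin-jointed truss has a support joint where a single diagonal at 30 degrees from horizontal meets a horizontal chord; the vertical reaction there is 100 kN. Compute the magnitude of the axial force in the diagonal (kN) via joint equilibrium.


At the joint, only the diagonal has a vertical component, so vertical equilibrium gives:
F * sin(30) = 100
F = 100 / sin(30)
= 100 / 0.5
= 200.0 kN

200.0 kN


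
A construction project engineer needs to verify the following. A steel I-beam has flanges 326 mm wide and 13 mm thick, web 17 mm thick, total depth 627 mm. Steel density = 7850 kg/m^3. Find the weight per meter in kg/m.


A_flanges = 2 * 326 * 13 = 8476 mm^2
A_web = (627 - 2 * 13) * 17 = 10217 mm^2
A_total = 8476 + 10217 = 18693 mm^2 = 0.018693 m^2
Weight = rho * A = 7850 * 0.018693 = 146.74 kg/m

146.74 kg/m


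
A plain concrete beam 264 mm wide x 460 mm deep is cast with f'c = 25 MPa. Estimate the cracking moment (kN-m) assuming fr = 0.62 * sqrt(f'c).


fr = 0.62 * sqrt(25) = 0.62 * 5.0 = 3.1 MPa
I = 264 * 460^3 / 12 = 2141392000.0 mm^4
y_t = 230.0 mm
M_cr = fr * I / y_t = 3.1 * 2141392000.0 / 230.0 N-mm
= 28.8622 kN-m

28.8622 kN-m


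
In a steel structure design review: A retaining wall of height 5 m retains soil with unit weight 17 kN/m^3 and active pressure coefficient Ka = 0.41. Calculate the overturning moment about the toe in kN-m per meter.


Pa = 0.5 * Ka * gamma * H^2
= 0.5 * 0.41 * 17 * 5^2
= 87.125 kN/m
Arm = H / 3 = 5 / 3 = 1.6667 m
Mo = Pa * arm = Pa * H / 3 = 87.125 * 5 / 3 = 145.2083 kN-m/m

145.2083 kN-m/m


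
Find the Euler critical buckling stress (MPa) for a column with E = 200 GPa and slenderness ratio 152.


sigma_cr = pi^2 * E / lambda^2
= 9.8696 * 200000.0 / 152^2
= 9.8696 * 200000.0 / 23104
= 85.4363 MPa

85.4363 MPa


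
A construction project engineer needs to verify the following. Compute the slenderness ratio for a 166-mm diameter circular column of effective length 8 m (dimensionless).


Radius of gyration r = d / 4 = 166 / 4 = 41.5 mm
L_eff = 8000.0 mm
Slenderness ratio = L / r = 8000.0 / 41.5 = 192.77 (dimensionless)

192.77 (dimensionless)


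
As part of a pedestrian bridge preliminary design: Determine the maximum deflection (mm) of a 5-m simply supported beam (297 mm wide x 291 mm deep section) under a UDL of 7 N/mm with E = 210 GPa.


I = 297 * 291^3 / 12 = 609893732.25 mm^4
L = 5000.0 mm, w = 7 N/mm, E = 210000.0 MPa
delta = 5 * w * L^4 / (384 * E * I)
= 5 * 7 * 5000.0^4 / (384 * 210000.0 * 609893732.25)
= 0.4448 mm

0.4448 mm


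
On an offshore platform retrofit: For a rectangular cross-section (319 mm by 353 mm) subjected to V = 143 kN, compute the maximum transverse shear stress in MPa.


A = b * h = 319 * 353 = 112607 mm^2
V = 143 kN = 143000.0 N
tau_max = 1.5 * V / A = 1.5 * 143000.0 / 112607
= 1.9049 MPa

1.9049 MPa


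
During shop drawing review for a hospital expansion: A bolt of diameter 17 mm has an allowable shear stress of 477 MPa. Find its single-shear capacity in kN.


A = pi * d^2 / 4 = pi * 17^2 / 4 = 226.9801 mm^2
V = f_v * A / 1000 = 477 * 226.9801 / 1000
= 108.2695 kN

108.2695 kN


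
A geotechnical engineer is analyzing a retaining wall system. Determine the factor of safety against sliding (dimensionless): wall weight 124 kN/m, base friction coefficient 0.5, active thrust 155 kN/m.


Resisting force = mu * W = 0.5 * 124 = 62.0 kN/m
FOS = Resisting / Driving = 62.0 / 155
= 0.4 (dimensionless)

0.4 (dimensionless)


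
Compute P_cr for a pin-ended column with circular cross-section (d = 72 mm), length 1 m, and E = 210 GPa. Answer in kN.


I = pi * d^4 / 64 = 1319167.32 mm^4
L = 1000.0 mm
P_cr = pi^2 * E * I / L^2
= 9.8696 * 210000.0 * 1319167.32 / 1000.0^2
= 2734128.52 N = 2734.1285 kN

2734.1285 kN


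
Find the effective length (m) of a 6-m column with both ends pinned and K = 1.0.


L_eff = K * L
= 1.0 * 6
= 6.0 m

6.0 m


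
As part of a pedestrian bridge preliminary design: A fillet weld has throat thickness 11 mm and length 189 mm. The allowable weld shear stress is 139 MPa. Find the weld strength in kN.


Strength = throat * length * allowable stress
= 11 * 189 * 139 N
= 288981 N
= 288.98 kN

288.98 kN


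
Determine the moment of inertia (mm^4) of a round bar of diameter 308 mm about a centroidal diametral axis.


r = d / 2 = 308 / 2 = 154.0 mm
I = pi * r^4 / 4 = pi * 154.0^4 / 4
= 441746141.43 mm^4

441746141.43 mm^4


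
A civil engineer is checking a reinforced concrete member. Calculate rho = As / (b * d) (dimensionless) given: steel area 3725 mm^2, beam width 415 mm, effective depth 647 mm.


rho = As / (b * d)
= 3725 / (415 * 647)
= 3725 / 268505
= 0.013873 (dimensionless)

0.013873 (dimensionless)


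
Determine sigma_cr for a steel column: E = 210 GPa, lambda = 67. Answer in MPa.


sigma_cr = pi^2 * E / lambda^2
= 9.8696 * 210000.0 / 67^2
= 9.8696 * 210000.0 / 4489
= 461.7102 MPa

461.7102 MPa


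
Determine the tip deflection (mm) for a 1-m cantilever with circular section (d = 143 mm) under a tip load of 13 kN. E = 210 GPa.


I = pi * d^4 / 64 = pi * 143^4 / 64 = 20526459.59 mm^4
L = 1000.0 mm, P = 13000.0 N, E = 210000.0 MPa
delta = P * L^3 / (3 * E * I)
= 13000.0 * 1000.0^3 / (3 * 210000.0 * 20526459.59)
= 1.0053 mm

1.0053 mm


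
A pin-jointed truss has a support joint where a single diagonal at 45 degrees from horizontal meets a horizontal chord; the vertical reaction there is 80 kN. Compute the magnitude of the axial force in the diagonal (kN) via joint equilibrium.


At the joint, only the diagonal has a vertical component, so vertical equilibrium gives:
F * sin(45) = 80
F = 80 / sin(45)
= 80 / 0.707107
= 113.14 kN

113.14 kN


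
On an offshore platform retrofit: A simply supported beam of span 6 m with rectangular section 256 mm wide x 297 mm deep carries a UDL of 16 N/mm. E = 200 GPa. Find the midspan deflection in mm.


I = 256 * 297^3 / 12 = 558892224.0 mm^4
L = 6000.0 mm, w = 16 N/mm, E = 200000.0 MPa
delta = 5 * w * L^4 / (384 * E * I)
= 5 * 16 * 6000.0^4 / (384 * 200000.0 * 558892224.0)
= 2.4155 mm

2.4155 mm


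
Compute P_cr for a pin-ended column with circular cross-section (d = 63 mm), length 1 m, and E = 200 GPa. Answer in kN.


I = pi * d^4 / 64 = 773271.66 mm^4
L = 1000.0 mm
P_cr = pi^2 * E * I / L^2
= 9.8696 * 200000.0 * 773271.66 / 1000.0^2
= 1526377.09 N = 1526.3771 kN

1526.3771 kN


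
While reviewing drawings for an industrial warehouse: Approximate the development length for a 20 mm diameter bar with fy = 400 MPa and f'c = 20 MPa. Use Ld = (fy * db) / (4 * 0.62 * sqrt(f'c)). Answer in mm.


Ld = (fy * db) / (4 * 0.62 * sqrt(f'c))
= (400 * 20) / (4 * 0.62 * sqrt(20))
= 8000 / 11.0909
= 721.31 mm

721.31 mm


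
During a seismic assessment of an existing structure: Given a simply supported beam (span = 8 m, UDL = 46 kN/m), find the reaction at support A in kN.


Total load = w * L = 46 * 8 = 368 kN
By symmetry, each reaction R = total / 2 = 368 / 2 = 184.0 kN

184.0 kN


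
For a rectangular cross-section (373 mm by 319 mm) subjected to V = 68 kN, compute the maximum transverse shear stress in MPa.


A = b * h = 373 * 319 = 118987 mm^2
V = 68 kN = 68000.0 N
tau_max = 1.5 * V / A = 1.5 * 68000.0 / 118987
= 0.8572 MPa

0.8572 MPa


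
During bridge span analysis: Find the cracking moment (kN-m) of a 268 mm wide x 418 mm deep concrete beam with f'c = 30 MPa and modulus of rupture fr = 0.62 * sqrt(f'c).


fr = 0.62 * sqrt(30) = 0.62 * 5.4772 = 3.3959 MPa
I = 268 * 418^3 / 12 = 1631106781.33 mm^4
y_t = 209.0 mm
M_cr = fr * I / y_t = 3.3959 * 1631106781.33 / 209.0 N-mm
= 26.5026 kN-m

26.5026 kN-m


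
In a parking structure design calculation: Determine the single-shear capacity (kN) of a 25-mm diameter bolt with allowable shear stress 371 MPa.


A = pi * d^2 / 4 = pi * 25^2 / 4 = 490.8739 mm^2
V = f_v * A / 1000 = 371 * 490.8739 / 1000
= 182.1142 kN

182.1142 kN


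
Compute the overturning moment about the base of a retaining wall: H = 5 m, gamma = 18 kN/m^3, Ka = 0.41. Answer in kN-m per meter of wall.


Pa = 0.5 * Ka * gamma * H^2
= 0.5 * 0.41 * 18 * 5^2
= 92.25 kN/m
Arm = H / 3 = 5 / 3 = 1.6667 m
Mo = Pa * arm = Pa * H / 3 = 92.25 * 5 / 3 = 153.75 kN-m/m

153.75 kN-m/m


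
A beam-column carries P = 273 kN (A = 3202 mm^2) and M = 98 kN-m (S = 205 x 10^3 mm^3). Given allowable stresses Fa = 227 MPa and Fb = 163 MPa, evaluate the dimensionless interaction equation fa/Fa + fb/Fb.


f_a = P / A = 273000.0 / 3202 = 85.2592 MPa
f_b = M / S = 98000000.0 / 205000.0 = 478.0488 MPa
Ratio = f_a / Fa + f_b / Fb
= 85.2592 / 227 + 478.0488 / 163
= 3.3084 (dimensionless)

3.3084 (dimensionless)


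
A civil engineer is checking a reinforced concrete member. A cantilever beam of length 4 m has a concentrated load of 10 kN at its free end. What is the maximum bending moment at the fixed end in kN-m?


For a cantilever with a point load at the free end:
M_max = P * L = 10 * 4 = 40 kN-m

40 kN-m


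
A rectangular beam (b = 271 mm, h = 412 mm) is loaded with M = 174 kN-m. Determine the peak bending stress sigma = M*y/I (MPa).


I = b * h^3 / 12 = 271 * 412^3 / 12 = 1579354757.33 mm^4
y = h / 2 = 412 / 2 = 206.0 mm
M = 174 kN-m = 174000000.0 N-mm
sigma = M * y / I = 174000000.0 * 206.0 / 1579354757.33
= 22.7 MPa

22.7 MPa


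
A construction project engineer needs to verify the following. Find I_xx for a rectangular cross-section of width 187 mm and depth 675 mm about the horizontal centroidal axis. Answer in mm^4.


I = b * h^3 / 12
= 187 * 675^3 / 12
= 187 * 307546875 / 12
= 4792605468.75 mm^4

4792605468.75 mm^4


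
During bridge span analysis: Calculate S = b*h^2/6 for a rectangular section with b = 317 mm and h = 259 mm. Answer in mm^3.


S = b * h^2 / 6
= 317 * 259^2 / 6
= 317 * 67081 / 6
= 3544112.83 mm^3

3544112.83 mm^3


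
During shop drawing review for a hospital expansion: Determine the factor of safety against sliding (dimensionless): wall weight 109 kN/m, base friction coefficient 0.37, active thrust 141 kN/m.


Resisting force = mu * W = 0.37 * 109 = 40.33 kN/m
FOS = Resisting / Driving = 40.33 / 141
= 0.286 (dimensionless)

0.286 (dimensionless)


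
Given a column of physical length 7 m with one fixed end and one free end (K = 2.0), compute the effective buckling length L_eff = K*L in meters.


L_eff = K * L
= 2.0 * 7
= 14.0 m

14.0 m


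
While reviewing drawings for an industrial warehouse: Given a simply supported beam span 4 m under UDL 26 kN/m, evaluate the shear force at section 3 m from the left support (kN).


R_A = w * L / 2 = 26 * 4 / 2 = 52.0 kN
V(x) = R_A - w * x = 52.0 - 26 * 3
= -26.0 kN

-26.0 kN


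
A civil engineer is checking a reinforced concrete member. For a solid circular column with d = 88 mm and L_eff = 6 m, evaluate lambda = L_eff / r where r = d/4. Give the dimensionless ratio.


Radius of gyration r = d / 4 = 88 / 4 = 22.0 mm
L_eff = 6000.0 mm
Slenderness ratio = L / r = 6000.0 / 22.0 = 272.73 (dimensionless)

272.73 (dimensionless)


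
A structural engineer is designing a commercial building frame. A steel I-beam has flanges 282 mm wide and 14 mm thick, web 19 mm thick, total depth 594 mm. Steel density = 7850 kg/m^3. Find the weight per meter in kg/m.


A_flanges = 2 * 282 * 14 = 7896 mm^2
A_web = (594 - 2 * 14) * 19 = 10754 mm^2
A_total = 7896 + 10754 = 18650 mm^2 = 0.018650 m^2
Weight = rho * A = 7850 * 0.018650 = 146.4025 kg/m

146.4025 kg/m


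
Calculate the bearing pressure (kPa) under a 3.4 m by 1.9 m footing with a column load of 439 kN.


A = 3.4 * 1.9 = 6.46 m^2
q = P / A = 439 / 6.46
= 67.9567 kPa

67.9567 kPa


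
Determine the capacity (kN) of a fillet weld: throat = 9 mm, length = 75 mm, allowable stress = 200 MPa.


Strength = throat * length * allowable stress
= 9 * 75 * 200 N
= 135000 N
= 135.0 kN

135.0 kN


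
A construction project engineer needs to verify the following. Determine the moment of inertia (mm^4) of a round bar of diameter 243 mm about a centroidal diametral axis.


r = d / 2 = 243 / 2 = 121.5 mm
I = pi * r^4 / 4 = pi * 121.5^4 / 4
= 171157129.04 mm^4

171157129.04 mm^4


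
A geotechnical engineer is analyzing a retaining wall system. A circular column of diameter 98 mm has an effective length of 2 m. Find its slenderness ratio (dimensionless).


Radius of gyration r = d / 4 = 98 / 4 = 24.5 mm
L_eff = 2000.0 mm
Slenderness ratio = L / r = 2000.0 / 24.5 = 81.63 (dimensionless)

81.63 (dimensionless)


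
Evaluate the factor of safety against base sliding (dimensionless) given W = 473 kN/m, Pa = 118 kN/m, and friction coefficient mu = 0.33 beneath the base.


Resisting force = mu * W = 0.33 * 473 = 156.09 kN/m
FOS = Resisting / Driving = 156.09 / 118
= 1.3228 (dimensionless)

1.3228 (dimensionless)


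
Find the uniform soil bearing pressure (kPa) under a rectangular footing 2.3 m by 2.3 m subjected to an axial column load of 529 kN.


A = 2.3 * 2.3 = 5.29 m^2
q = P / A = 529 / 5.29
= 100.0 kPa

100.0 kPa


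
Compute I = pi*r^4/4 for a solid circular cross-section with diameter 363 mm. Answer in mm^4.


r = d / 2 = 363 / 2 = 181.5 mm
I = pi * r^4 / 4 = pi * 181.5^4 / 4
= 852307674.19 mm^4

852307674.19 mm^4


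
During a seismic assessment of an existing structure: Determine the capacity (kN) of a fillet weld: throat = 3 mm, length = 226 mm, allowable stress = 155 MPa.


Strength = throat * length * allowable stress
= 3 * 226 * 155 N
= 105090 N
= 105.09 kN

105.09 kN


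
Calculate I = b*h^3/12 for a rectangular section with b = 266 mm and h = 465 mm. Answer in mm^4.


I = b * h^3 / 12
= 266 * 465^3 / 12
= 266 * 100544625 / 12
= 2228739187.5 mm^4

2228739187.5 mm^4


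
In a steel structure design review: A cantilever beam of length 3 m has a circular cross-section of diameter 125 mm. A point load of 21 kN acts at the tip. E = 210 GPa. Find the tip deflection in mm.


I = pi * d^4 / 64 = pi * 125^4 / 64 = 11984224.91 mm^4
L = 3000.0 mm, P = 21000.0 N, E = 210000.0 MPa
delta = P * L^3 / (3 * E * I)
= 21000.0 * 3000.0^3 / (3 * 210000.0 * 11984224.91)
= 75.0987 mm

75.0987 mm


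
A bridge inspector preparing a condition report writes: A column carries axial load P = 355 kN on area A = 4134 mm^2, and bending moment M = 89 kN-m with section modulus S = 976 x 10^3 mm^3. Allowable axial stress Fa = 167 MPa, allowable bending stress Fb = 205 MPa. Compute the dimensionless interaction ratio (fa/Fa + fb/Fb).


f_a = P / A = 355000.0 / 4134 = 85.8732 MPa
f_b = M / S = 89000000.0 / 976000.0 = 91.1885 MPa
Ratio = f_a / Fa + f_b / Fb
= 85.8732 / 167 + 91.1885 / 205
= 0.959 (dimensionless)

0.959 (dimensionless)


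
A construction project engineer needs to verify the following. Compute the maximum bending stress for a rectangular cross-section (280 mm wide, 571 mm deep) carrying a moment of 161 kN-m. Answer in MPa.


I = b * h^3 / 12 = 280 * 571^3 / 12 = 4343952923.33 mm^4
y = h / 2 = 571 / 2 = 285.5 mm
M = 161 kN-m = 161000000.0 N-mm
sigma = M * y / I = 161000000.0 * 285.5 / 4343952923.33
= 10.58 MPa

10.58 MPa


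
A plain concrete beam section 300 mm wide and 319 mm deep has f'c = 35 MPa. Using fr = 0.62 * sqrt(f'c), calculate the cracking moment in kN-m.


fr = 0.62 * sqrt(35) = 0.62 * 5.9161 = 3.668 MPa
I = 300 * 319^3 / 12 = 811543975.0 mm^4
y_t = 159.5 mm
M_cr = fr * I / y_t = 3.668 * 811543975.0 / 159.5 N-mm
= 18.6628 kN-m

18.6628 kN-m


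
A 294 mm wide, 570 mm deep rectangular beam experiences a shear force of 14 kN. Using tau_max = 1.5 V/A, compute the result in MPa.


A = b * h = 294 * 570 = 167580 mm^2
V = 14 kN = 14000.0 N
tau_max = 1.5 * V / A = 1.5 * 14000.0 / 167580
= 0.1253 MPa

0.1253 MPa


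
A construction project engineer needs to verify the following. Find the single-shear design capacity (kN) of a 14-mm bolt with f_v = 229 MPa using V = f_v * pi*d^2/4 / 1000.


A = pi * d^2 / 4 = pi * 14^2 / 4 = 153.938 mm^2
V = f_v * A / 1000 = 229 * 153.938 / 1000
= 35.2518 kN

35.2518 kN


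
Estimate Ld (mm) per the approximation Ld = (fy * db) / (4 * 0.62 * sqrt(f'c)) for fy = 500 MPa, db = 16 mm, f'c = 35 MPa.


Ld = (fy * db) / (4 * 0.62 * sqrt(f'c))
= (500 * 16) / (4 * 0.62 * sqrt(35))
= 8000 / 14.6719
= 545.26 mm

545.26 mm


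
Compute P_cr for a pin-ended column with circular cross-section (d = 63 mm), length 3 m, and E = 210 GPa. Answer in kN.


I = pi * d^4 / 64 = 773271.66 mm^4
L = 3000.0 mm
P_cr = pi^2 * E * I / L^2
= 9.8696 * 210000.0 * 773271.66 / 3000.0^2
= 178077.33 N = 178.0773 kN

178.0773 kN


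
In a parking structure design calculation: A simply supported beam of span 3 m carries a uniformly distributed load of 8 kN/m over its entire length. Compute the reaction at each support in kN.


Total load = w * L = 8 * 3 = 24 kN
By symmetry, each reaction R = total / 2 = 24 / 2 = 12.0 kN

12.0 kN


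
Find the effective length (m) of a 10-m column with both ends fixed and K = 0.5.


L_eff = K * L
= 0.5 * 10
= 5.0 m

5.0 m


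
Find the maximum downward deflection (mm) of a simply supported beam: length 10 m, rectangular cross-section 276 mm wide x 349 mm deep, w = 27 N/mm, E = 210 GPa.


I = 276 * 349^3 / 12 = 977696627.0 mm^4
L = 10000.0 mm, w = 27 N/mm, E = 210000.0 MPa
delta = 5 * w * L^4 / (384 * E * I)
= 5 * 27 * 10000.0^4 / (384 * 210000.0 * 977696627.0)
= 17.123 mm

17.123 mm


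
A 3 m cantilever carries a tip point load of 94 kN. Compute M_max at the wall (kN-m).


For a cantilever with a point load at the free end:
M_max = P * L = 94 * 3 = 282 kN-m

282 kN-m


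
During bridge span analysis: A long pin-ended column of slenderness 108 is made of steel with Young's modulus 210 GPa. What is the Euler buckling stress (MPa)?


sigma_cr = pi^2 * E / lambda^2
= 9.8696 * 210000.0 / 108^2
= 9.8696 * 210000.0 / 11664
= 177.6935 MPa

177.6935 MPa


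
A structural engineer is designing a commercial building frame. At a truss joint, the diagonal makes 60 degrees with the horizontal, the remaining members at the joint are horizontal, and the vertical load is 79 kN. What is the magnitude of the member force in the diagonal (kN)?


At the joint, only the diagonal has a vertical component, so vertical equilibrium gives:
F * sin(60) = 79
F = 79 / sin(60)
= 79 / 0.866025
= 91.22 kN

91.22 kN


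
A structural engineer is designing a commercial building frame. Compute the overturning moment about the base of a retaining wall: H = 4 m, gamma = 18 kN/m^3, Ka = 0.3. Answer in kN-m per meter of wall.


Pa = 0.5 * Ka * gamma * H^2
= 0.5 * 0.3 * 18 * 4^2
= 43.2 kN/m
Arm = H / 3 = 4 / 3 = 1.3333 m
Mo = Pa * arm = Pa * H / 3 = 43.2 * 4 / 3 = 57.6 kN-m/m

57.6 kN-m/m


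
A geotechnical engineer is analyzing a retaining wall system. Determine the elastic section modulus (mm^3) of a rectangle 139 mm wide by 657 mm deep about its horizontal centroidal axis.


S = b * h^2 / 6
= 139 * 657^2 / 6
= 139 * 431649 / 6
= 9999868.5 mm^3

9999868.5 mm^3


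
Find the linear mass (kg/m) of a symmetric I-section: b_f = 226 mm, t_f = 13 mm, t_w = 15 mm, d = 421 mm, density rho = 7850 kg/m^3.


A_flanges = 2 * 226 * 13 = 5876 mm^2
A_web = (421 - 2 * 13) * 15 = 5925 mm^2
A_total = 5876 + 5925 = 11801 mm^2 = 0.011801 m^2
Weight = rho * A = 7850 * 0.011801 = 92.6379 kg/m

92.6379 kg/m


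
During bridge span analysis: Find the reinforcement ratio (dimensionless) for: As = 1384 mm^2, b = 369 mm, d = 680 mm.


rho = As / (b * d)
= 1384 / (369 * 680)
= 1384 / 250920
= 0.005516 (dimensionless)

0.005516 (dimensionless)


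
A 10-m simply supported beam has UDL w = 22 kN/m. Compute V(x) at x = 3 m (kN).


R_A = w * L / 2 = 22 * 10 / 2 = 110.0 kN
V(x) = R_A - w * x = 110.0 - 22 * 3
= 44.0 kN

44.0 kN


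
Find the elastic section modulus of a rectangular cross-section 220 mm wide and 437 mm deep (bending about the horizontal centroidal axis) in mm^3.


S = b * h^2 / 6
= 220 * 437^2 / 6
= 220 * 190969 / 6
= 7002196.67 mm^3

7002196.67 mm^3


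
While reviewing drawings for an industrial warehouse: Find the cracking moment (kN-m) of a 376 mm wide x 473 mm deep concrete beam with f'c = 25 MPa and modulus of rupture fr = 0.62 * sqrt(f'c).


fr = 0.62 * sqrt(25) = 0.62 * 5.0 = 3.1 MPa
I = 376 * 473^3 / 12 = 3315812932.67 mm^4
y_t = 236.5 mm
M_cr = fr * I / y_t = 3.1 * 3315812932.67 / 236.5 N-mm
= 43.4631 kN-m

43.4631 kN-m


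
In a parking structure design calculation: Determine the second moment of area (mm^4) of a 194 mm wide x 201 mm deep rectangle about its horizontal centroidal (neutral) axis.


I = b * h^3 / 12
= 194 * 201^3 / 12
= 194 * 8120601 / 12
= 131283049.5 mm^4

131283049.5 mm^4


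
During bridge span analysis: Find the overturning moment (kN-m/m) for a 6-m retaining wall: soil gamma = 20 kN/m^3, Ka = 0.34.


Pa = 0.5 * Ka * gamma * H^2
= 0.5 * 0.34 * 20 * 6^2
= 122.4 kN/m
Arm = H / 3 = 6 / 3 = 2.0 m
Mo = Pa * arm = Pa * H / 3 = 122.4 * 6 / 3 = 244.8 kN-m/m

244.8 kN-m/m


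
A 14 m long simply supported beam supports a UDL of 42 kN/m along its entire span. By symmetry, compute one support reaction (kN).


Total load = w * L = 42 * 14 = 588 kN
By symmetry, each reaction R = total / 2 = 588 / 2 = 294.0 kN

294.0 kN


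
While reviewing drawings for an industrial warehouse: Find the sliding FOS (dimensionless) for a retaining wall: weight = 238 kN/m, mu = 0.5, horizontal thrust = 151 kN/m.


Resisting force = mu * W = 0.5 * 238 = 119.0 kN/m
FOS = Resisting / Driving = 119.0 / 151
= 0.7881 (dimensionless)

0.7881 (dimensionless)


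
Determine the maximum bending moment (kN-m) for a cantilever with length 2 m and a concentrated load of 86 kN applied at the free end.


For a cantilever with a point load at the free end:
M_max = P * L = 86 * 2 = 172 kN-m

172 kN-m


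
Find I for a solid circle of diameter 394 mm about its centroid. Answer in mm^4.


r = d / 2 = 394 / 2 = 197.0 mm
I = pi * r^4 / 4 = pi * 197.0^4 / 4
= 1182918396.8 mm^4

1182918396.8 mm^4


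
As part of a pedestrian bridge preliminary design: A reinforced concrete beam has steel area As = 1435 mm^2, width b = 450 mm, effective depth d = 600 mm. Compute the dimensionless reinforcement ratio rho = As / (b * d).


rho = As / (b * d)
= 1435 / (450 * 600)
= 1435 / 270000
= 0.005315 (dimensionless)

0.005315 (dimensionless)
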